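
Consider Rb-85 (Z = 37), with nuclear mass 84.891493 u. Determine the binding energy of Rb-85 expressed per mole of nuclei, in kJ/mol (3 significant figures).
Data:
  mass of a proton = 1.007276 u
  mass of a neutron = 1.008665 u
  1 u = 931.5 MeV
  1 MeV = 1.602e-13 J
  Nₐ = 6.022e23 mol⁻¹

Total constituent mass: 37 × 1.007276 + 48 × 1.008665 = 85.685132 u
The mass defect is 85.685132 − 84.891493 = 0.793639 u.
Binding energy = Δm·c² = 0.793639 × 931.5 MeV/u = 739.275 MeV
Per nucleus in joules: 739.275 MeV × 1.602e-13 J/MeV = 1.1843e-10 J
Per mole: 1.1843e-10 J × 6.022e23 mol⁻¹ = 7.1319e+13 J/mol

7.13e+10 kJ/mol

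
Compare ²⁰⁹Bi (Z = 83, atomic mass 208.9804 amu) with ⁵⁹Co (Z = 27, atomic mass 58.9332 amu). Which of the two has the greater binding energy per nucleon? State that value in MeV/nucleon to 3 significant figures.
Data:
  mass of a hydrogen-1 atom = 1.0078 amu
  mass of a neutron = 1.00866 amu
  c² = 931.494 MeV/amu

²⁰⁹Bi: Σm = 83(1.0078) + 126(1.00866) = 210.73856 amu; Δm = 1.75816 amu; E_B = 1637.7 MeV; E_B/A = 7.836 MeV
⁵⁹Co: Σm = 27(1.0078) + 32(1.00866) = 59.48772 amu; Δm = 0.55452 amu; E_B = 516.532 MeV; E_B/A = 8.7548 MeV
⁵⁹Co has the higher binding energy per nucleon, so it is the more tightly bound nucleus.

⁵⁹Co; 8.75 MeV/nucleon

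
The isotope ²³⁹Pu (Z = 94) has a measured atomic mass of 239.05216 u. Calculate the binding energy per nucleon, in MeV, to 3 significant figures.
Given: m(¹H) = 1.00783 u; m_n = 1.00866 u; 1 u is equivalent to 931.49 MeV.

7.56 MeV/nucleon

Z = 94, so N = A − Z = 239 − 94 = 145.
Σm = 94·m(¹H) + 145·m_n = 94.73602 + 146.25570 = 240.99172 u
Δm = 240.99172 − 239.05216 = 1.93956 u
E_B = 1.93956 × 931.49 = 1806.68 MeV
Per nucleon: 1806.68 / 239 = 7.559 MeV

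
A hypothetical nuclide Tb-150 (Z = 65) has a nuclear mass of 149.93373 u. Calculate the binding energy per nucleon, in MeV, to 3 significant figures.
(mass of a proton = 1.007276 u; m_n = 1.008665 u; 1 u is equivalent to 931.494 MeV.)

7.92 MeV/nucleon

Z = 65, so N = A − Z = 150 − 65 = 85.
Mass of separated nucleons = 65(1.007276) + 85(1.008665) = 65.472940 + 85.736525 = 151.209465 u
Δm = 151.209465 − 149.93373 = 1.275735 u
Binding energy = Δm·c² = 1.275735 × 931.494 MeV/u = 1188.34 MeV
BE/A = 1188.34 MeV / 150 = 7.922 MeV/nucleon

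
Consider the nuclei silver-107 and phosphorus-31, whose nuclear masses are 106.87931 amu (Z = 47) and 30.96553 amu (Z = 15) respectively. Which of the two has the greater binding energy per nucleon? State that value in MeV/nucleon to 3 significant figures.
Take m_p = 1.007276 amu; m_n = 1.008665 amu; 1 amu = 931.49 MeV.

silver-107; 8.55 MeV/nucleon

silver-107: Σm = 47(1.007276) + 60(1.008665) = 107.861872 amu; Δm = 0.982562 amu; E_B = 915.25 MeV; E_B/A = 8.554 MeV
phosphorus-31: Σm = 15(1.007276) + 16(1.008665) = 31.247780 amu; Δm = 0.282250 amu; E_B = 262.91 MeV; E_B/A = 8.481 MeV
silver-107 has the higher binding energy per nucleon, so it is the more tightly bound nucleus.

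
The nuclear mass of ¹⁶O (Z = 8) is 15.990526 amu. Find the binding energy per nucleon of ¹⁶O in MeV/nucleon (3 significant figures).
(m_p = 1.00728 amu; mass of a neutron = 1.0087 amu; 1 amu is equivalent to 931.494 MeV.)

7.99 MeV/nucleon

With 8 protons and 8 neutrons (A = 16):
Σm = 8·m_p + 8·m_n = 8.05824 + 8.0696 = 16.12784 amu
Mass defect Δm = 16.12784 − 15.990526 = 0.137314 amu
Converting to energy: 0.137314 amu × 931.494 MeV/amu = 127.907 MeV
BE/A = 127.907 MeV / 16 = 7.994 MeV/nucleon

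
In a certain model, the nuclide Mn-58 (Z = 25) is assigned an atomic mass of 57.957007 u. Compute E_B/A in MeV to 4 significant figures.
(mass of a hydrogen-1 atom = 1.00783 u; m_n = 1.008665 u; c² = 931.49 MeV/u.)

Z = 25, so N = A − Z = 58 − 25 = 33.
Σm = 25·m(¹H) + 33·m_n = 25.19575 + 33.285945 = 58.481695 u
The mass defect is 58.481695 − 57.957007 = 0.524688 u.
Binding energy = Δm·c² = 0.524688 × 931.49 MeV/u = 488.742 MeV
BE/A = 488.742 MeV / 58 = 8.427 MeV/nucleon

8.427 MeV/nucleon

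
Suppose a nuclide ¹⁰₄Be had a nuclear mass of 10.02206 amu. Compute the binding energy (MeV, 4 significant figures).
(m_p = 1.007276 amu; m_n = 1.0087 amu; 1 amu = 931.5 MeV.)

The nucleus contains 4 protons and 10 − 4 = 6 neutrons.
Mass of separated nucleons = 4(1.007276) + 6(1.0087) = 4.029104 + 6.0522 = 10.081304 amu
The mass defect is 10.081304 − 10.02206 = 0.059244 amu.
Binding energy = Δm·c² = 0.059244 × 931.5 MeV/amu = 55.1858 MeV

55.19 MeV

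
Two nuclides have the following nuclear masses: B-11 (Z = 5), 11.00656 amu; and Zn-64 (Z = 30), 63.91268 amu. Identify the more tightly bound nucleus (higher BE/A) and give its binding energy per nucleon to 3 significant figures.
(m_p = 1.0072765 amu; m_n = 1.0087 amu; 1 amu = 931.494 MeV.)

B-11: Σm = 5(1.0072765) + 6(1.0087) = 11.0885825 amu; Δm = 0.0820225 amu; E_B = 76.403 MeV; E_B/A = 6.946 MeV
Zn-64: Σm = 30(1.0072765) + 34(1.0087) = 64.5140950 amu; Δm = 0.6014150 amu; E_B = 560.21 MeV; E_B/A = 8.753 MeV
Zn-64 has the higher binding energy per nucleon, so it is the more tightly bound nucleus.

Zn-64; 8.75 MeV/nucleon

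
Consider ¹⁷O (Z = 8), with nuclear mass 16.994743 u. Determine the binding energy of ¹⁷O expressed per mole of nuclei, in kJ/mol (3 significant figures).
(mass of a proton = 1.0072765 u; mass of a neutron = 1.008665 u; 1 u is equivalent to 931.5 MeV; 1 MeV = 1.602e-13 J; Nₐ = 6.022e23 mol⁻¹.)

1.27e+10 kJ/mol

With 8 protons and 9 neutrons (A = 17):
Mass of separated nucleons = 8(1.0072765) + 9(1.008665) = 8.0582120 + 9.077985 = 17.1361970 u
The mass defect is 17.1361970 − 16.994743 = 0.1414540 u.
Binding energy = Δm·c² = 0.1414540 × 931.5 MeV/u = 131.764 MeV
Per nucleus in joules: 131.764 MeV × 1.602e-13 J/MeV = 2.1109e-11 J
Per mole: 2.1109e-11 J × 6.022e23 mol⁻¹ = 1.2712e+13 J/mol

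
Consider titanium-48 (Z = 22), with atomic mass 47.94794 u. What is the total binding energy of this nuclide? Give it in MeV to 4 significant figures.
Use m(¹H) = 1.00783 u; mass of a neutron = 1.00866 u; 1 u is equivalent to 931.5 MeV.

418.7 MeV

Σm = 22·m(¹H) + 26·m_n = 22.17226 + 26.22516 = 48.39742 u
Mass defect Δm = 48.39742 − 47.94794 = 0.44948 u
E_B = 0.44948 × 931.5 = 418.691 MeV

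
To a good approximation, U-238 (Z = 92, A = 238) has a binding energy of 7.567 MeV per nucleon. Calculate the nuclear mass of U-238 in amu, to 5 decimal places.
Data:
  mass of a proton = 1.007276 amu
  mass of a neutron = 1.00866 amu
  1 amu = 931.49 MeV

Total binding energy = 238 × 7.567 = 1800.946 MeV
Mass defect = 1800.946 MeV / (931.49 MeV/amu) = 1.9334035 amu
Constituent mass = 92(1.007276) + 146(1.00866) = 239.933752 amu
Nuclear mass = 239.933752 − 1.9334035 = 238.0003485 amu ≈ 238.00035 amu (to 5 decimal places)

238.00035 amu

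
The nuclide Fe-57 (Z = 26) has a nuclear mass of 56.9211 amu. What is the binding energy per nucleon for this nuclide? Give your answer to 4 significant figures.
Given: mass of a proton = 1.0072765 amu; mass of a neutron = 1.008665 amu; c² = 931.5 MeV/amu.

With 26 protons and 31 neutrons (A = 57):
Σm = 26·m_p + 31·m_n = 26.1891890 + 31.268615 = 57.4578040 amu
Δm = 57.4578040 − 56.9211 = 0.5367040 amu
Converting to energy: 0.5367040 amu × 931.5 MeV/amu = 499.940 MeV
BE/A = 499.940 MeV / 57 = 8.771 MeV/nucleon

8.771 MeV/nucleon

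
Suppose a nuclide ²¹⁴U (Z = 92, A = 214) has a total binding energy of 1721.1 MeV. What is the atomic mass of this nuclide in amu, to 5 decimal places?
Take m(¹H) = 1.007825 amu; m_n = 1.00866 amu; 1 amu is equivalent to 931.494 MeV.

Mass defect = 1721.1 MeV / (931.494 MeV/amu) = 1.8476770 amu
Constituent mass = 92(1.007825) + 122(1.00866) = 215.776420 amu
Atomic mass = 215.776420 − 1.8476770 = 213.9287430 amu ≈ 213.92874 amu (to 5 decimal places)

213.92874 amu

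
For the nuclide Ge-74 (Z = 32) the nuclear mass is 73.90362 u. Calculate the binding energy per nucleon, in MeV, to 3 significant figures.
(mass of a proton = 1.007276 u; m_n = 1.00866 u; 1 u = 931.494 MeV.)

8.72 MeV/nucleon

Σm = 32·m_p + 42·m_n = 32.232832 + 42.36372 = 74.596552 u
Mass defect Δm = 74.596552 − 73.90362 = 0.692932 u
E_B = 0.692932 × 931.494 = 645.462 MeV
BE/A = 645.462 MeV / 74 = 8.722 MeV/nucleon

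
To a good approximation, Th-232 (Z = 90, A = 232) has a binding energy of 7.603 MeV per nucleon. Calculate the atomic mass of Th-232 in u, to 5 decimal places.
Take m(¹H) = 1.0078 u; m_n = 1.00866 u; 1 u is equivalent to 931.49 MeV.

Total binding energy = 232 × 7.603 = 1763.896 MeV
Mass defect = 1763.896 MeV / (931.49 MeV/u) = 1.8936285 u
Constituent mass = 90(1.0078) + 142(1.00866) = 233.93172 u
Atomic mass = 233.93172 − 1.8936285 = 232.0380915 u ≈ 232.03809 u (to 5 decimal places)

232.03809 u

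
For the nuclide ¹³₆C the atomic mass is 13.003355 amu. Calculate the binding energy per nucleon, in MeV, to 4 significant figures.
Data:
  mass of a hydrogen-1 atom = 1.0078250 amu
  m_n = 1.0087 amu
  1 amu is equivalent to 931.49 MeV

7.487 MeV/nucleon

Total constituent mass: 6 × 1.0078250 + 7 × 1.0087 = 13.1078500 amu
Δm = 13.1078500 − 13.003355 = 0.1044950 amu
E_B = 0.1044950 × 931.49 = 97.3360 MeV
Dividing by A = 13 gives 7.487 MeV per nucleon.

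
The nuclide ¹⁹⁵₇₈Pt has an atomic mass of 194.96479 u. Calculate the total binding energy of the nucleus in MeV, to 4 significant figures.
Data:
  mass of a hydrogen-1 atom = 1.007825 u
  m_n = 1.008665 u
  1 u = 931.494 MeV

Total constituent mass: 78 × 1.007825 + 117 × 1.008665 = 196.624155 u
Mass defect Δm = 196.624155 − 194.96479 = 1.659365 u
E_B = 1.659365 × 931.494 = 1545.69 MeV

1546 MeV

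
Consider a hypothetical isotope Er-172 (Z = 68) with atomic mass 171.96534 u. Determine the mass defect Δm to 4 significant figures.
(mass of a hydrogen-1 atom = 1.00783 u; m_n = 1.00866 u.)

1.468 u

Mass of separated nucleons = 68(1.00783) + 104(1.00866) = 68.53244 + 104.90064 = 173.43308 u
Δm = 173.43308 − 171.96534 = 1.46774 u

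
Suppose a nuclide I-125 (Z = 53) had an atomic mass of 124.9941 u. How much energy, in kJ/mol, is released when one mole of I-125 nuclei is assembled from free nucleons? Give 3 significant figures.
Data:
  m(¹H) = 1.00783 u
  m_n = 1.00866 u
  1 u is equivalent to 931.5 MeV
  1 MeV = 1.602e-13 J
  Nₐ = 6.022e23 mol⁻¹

Σm = 53·m(¹H) + 72·m_n = 53.41499 + 72.62352 = 126.03851 u
Mass defect Δm = 126.03851 − 124.9941 = 1.04441 u
Binding energy = Δm·c² = 1.04441 × 931.5 MeV/u = 972.868 MeV
Per nucleus in joules: 972.868 MeV × 1.602e-13 J/MeV = 1.5585e-10 J
Per mole: 1.5585e-10 J × 6.022e23 mol⁻¹ = 9.3853e+13 J/mol

9.39e+10 kJ/mol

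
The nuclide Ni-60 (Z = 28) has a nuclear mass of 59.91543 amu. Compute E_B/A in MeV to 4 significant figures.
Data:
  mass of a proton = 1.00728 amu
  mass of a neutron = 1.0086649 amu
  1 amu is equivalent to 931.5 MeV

Σm = 28·m_p + 32·m_n = 28.20384 + 32.2772768 = 60.4811168 amu
Mass defect Δm = 60.4811168 − 59.91543 = 0.5656868 amu
Converting to energy: 0.5656868 amu × 931.5 MeV/amu = 526.937 MeV
Per nucleon: 526.937 / 60 = 8.782 MeV

8.782 MeV/nucleon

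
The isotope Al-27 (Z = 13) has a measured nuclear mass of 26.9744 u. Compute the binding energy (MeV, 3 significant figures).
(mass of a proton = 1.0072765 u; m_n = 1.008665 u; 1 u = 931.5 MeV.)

225 MeV

Σm = 13·m_p + 14·m_n = 13.0945945 + 14.121310 = 27.2159045 u
The mass defect is 27.2159045 − 26.9744 = 0.2415045 u.
E_B = 0.2415045 × 931.5 = 224.961 MeV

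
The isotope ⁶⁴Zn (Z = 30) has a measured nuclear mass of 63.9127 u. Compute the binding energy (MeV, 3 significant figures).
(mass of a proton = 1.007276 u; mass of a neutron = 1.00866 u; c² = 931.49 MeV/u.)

Mass of separated nucleons = 30(1.007276) + 34(1.00866) = 30.218280 + 34.29444 = 64.512720 u
Mass defect Δm = 64.512720 − 63.9127 = 0.600020 u
E_B = 0.600020 × 931.49 = 558.913 MeV

559 MeV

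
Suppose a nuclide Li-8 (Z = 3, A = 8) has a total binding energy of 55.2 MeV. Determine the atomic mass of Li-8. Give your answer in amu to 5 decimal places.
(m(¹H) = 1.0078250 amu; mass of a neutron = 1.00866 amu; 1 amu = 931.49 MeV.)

8.00752 amu

Mass defect = 55.2 MeV / (931.49 MeV/amu) = 0.0592599 amu
Constituent mass = 3(1.0078250) + 5(1.00866) = 8.0667750 amu
Atomic mass = 8.0667750 − 0.0592599 = 8.0075151 amu ≈ 8.00752 amu (to 5 decimal places)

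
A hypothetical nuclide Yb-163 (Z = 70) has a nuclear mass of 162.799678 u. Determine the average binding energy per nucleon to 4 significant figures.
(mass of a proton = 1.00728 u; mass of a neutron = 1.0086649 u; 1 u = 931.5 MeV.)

Z = 70, so N = A − Z = 163 − 70 = 93.
Σm = 70·m_p + 93·m_n = 70.50960 + 93.8058357 = 164.3154357 u
Δm = 164.3154357 − 162.799678 = 1.5157577 u
E_B = 1.5157577 × 931.5 = 1411.93 MeV
Per nucleon: 1411.93 / 163 = 8.662 MeV

8.662 MeV/nucleon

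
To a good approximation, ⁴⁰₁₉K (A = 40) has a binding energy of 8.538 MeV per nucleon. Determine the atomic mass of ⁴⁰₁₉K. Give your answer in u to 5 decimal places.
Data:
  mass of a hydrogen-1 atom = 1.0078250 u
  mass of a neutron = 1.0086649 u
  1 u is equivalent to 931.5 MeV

39.96400 u

Total binding energy = 40 × 8.538 = 341.520 MeV
Mass defect = 341.520 MeV / (931.5 MeV/u) = 0.3666345 u
Constituent mass = 19(1.0078250) + 21(1.0086649) = 40.3306379 u
Atomic mass = 40.3306379 − 0.3666345 = 39.9640034 u ≈ 39.96400 u (to 5 decimal places)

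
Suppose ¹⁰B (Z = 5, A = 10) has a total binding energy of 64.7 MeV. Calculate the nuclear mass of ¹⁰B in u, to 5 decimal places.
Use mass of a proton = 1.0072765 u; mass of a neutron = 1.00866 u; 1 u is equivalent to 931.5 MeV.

10.01022 u

Mass defect = 64.7 MeV / (931.5 MeV/u) = 0.0694579 u
Constituent mass = 5(1.0072765) + 5(1.00866) = 10.0796825 u
Nuclear mass = 10.0796825 − 0.0694579 = 10.0102246 u ≈ 10.01022 u (to 5 decimal places)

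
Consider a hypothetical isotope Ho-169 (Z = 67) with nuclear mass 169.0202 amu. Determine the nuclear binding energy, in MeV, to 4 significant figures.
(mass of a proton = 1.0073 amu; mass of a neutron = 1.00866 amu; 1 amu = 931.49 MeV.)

The nucleus contains 67 protons and 169 − 67 = 102 neutrons.
Mass of separated nucleons = 67(1.0073) + 102(1.00866) = 67.4891 + 102.88332 = 170.37242 amu
Mass defect Δm = 170.37242 − 169.0202 = 1.35222 amu
Converting to energy: 1.35222 amu × 931.49 MeV/amu = 1259.58 MeV

1260 MeV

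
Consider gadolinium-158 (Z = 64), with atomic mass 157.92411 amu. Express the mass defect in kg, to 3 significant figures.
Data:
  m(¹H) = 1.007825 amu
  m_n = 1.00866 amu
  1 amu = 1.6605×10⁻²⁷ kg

Σm = 64·m(¹H) + 94·m_n = 64.500800 + 94.81404 = 159.314840 amu
The mass defect is 159.314840 − 157.92411 = 1.390730 amu.
In SI units: 1.390730 amu × 1.6605×10⁻²⁷ kg/amu = 2.3093e-27 kg

2.31e-27 kg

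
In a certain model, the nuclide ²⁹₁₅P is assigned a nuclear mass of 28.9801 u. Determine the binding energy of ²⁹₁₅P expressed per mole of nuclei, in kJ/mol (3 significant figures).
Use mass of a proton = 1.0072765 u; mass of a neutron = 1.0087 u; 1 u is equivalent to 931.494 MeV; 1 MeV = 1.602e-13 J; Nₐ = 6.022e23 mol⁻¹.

2.25e+10 kJ/mol

Σm = 15·m_p + 14·m_n = 15.1091475 + 14.1218 = 29.2309475 u
The mass defect is 29.2309475 − 28.9801 = 0.2508475 u.
E_B = 0.2508475 × 931.494 = 233.663 MeV
Per nucleus in joules: 233.663 MeV × 1.602e-13 J/MeV = 3.7433e-11 J
Per mole: 3.7433e-11 J × 6.022e23 mol⁻¹ = 2.2542e+13 J/mol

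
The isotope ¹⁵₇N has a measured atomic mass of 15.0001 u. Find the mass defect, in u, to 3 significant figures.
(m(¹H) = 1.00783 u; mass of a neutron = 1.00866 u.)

The nucleus contains 7 protons and 15 − 7 = 8 neutrons.
Mass of separated nucleons = 7(1.00783) + 8(1.00866) = 7.05481 + 8.06928 = 15.12409 u
Mass defect Δm = 15.12409 − 15.0001 = 0.12399 u

0.124 u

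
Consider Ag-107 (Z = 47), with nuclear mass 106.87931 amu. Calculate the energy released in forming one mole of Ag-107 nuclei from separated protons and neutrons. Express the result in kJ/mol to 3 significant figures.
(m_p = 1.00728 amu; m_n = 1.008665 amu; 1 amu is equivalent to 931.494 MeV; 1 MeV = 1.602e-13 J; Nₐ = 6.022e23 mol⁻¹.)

The nucleus contains 47 protons and 107 − 47 = 60 neutrons.
Σm = 47·m_p + 60·m_n = 47.34216 + 60.519900 = 107.862060 amu
Δm = 107.862060 − 106.87931 = 0.982750 amu
Binding energy = Δm·c² = 0.982750 × 931.494 MeV/amu = 915.426 MeV
Per nucleus in joules: 915.426 MeV × 1.602e-13 J/MeV = 1.4665e-10 J
Per mole: 1.4665e-10 J × 6.022e23 mol⁻¹ = 8.8313e+13 J/mol

8.83e+10 kJ/mol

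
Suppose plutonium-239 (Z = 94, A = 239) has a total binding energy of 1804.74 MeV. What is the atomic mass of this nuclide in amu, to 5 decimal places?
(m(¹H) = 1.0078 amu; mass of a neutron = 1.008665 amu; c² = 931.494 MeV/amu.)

239.05216 amu

Mass defect = 1804.74 MeV / (931.494 MeV/amu) = 1.9374682 amu
Constituent mass = 94(1.0078) + 145(1.008665) = 240.989625 amu
Atomic mass = 240.989625 − 1.9374682 = 239.0521568 amu ≈ 239.05216 amu (to 5 decimal places)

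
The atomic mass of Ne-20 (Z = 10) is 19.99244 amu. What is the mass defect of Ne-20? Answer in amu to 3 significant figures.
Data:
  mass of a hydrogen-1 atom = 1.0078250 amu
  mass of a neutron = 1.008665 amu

Σm = 10·m(¹H) + 10·m_n = 10.0782500 + 10.086650 = 20.1649000 amu
Δm = 20.1649000 − 19.99244 = 0.1724600 amu

0.172 amu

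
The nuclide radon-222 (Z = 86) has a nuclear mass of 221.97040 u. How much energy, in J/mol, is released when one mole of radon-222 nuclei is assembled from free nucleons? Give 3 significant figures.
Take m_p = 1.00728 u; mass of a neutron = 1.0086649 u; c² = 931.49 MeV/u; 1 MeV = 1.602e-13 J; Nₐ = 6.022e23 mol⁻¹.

1.65e+14 J/mol

Σm = 86·m_p + 136·m_n = 86.62608 + 137.1784264 = 223.8045064 u
Mass defect Δm = 223.8045064 − 221.97040 = 1.8341064 u
Binding energy = Δm·c² = 1.8341064 × 931.49 MeV/u = 1708.45 MeV
Per nucleus in joules: 1708.45 MeV × 1.602e-13 J/MeV = 2.7369e-10 J
Per mole: 2.7369e-10 J × 6.022e23 mol⁻¹ = 1.6482e+14 J/mol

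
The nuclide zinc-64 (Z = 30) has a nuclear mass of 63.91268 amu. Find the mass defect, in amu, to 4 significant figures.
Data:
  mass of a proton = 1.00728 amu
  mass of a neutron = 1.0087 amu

0.6015 amu

Mass of separated nucleons = 30(1.00728) + 34(1.0087) = 30.21840 + 34.2958 = 64.51420 amu
Δm = 64.51420 − 63.91268 = 0.60152 amu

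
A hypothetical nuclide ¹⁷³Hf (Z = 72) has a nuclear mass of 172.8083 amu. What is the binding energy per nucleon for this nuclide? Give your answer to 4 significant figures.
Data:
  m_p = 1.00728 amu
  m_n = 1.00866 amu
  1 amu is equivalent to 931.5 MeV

8.564 MeV/nucleon

Z = 72, so N = A − Z = 173 − 72 = 101.
Total constituent mass: 72 × 1.00728 + 101 × 1.00866 = 174.39882 amu
Δm = 174.39882 − 172.8083 = 1.59052 amu
Converting to energy: 1.59052 amu × 931.5 MeV/amu = 1481.57 MeV
Per nucleon: 1481.57 / 173 = 8.564 MeV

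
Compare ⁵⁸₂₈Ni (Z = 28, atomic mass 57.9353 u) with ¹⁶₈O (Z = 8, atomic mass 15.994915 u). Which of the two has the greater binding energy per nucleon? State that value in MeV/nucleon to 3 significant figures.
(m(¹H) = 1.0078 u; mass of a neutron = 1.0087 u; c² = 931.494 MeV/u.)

⁵⁸₂₈Ni: Σm = 28(1.0078) + 30(1.0087) = 58.4794 u; Δm = 0.5441 u; E_B = 506.83 MeV; E_B/A = 8.738 MeV
¹⁶₈O: Σm = 8(1.0078) + 8(1.0087) = 16.1320 u; Δm = 0.137085 u; E_B = 127.69 MeV; E_B/A = 7.981 MeV
⁵⁸₂₈Ni has the higher binding energy per nucleon, so it is the more tightly bound nucleus.

⁵⁸₂₈Ni; 8.74 MeV/nucleon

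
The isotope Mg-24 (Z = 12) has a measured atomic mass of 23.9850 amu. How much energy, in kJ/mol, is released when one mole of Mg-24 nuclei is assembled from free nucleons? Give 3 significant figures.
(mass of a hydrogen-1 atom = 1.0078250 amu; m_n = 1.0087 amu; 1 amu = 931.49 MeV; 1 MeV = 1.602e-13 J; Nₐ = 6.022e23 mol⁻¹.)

1.92e+10 kJ/mol

The nucleus contains 12 protons and 24 − 12 = 12 neutrons.
Σm = 12·m(¹H) + 12·m_n = 12.0939000 + 12.1044 = 24.1983000 amu
Mass defect Δm = 24.1983000 − 23.9850 = 0.2133000 amu
E_B = 0.2133000 × 931.49 = 198.687 MeV
Per nucleus in joules: 198.687 MeV × 1.602e-13 J/MeV = 3.1830e-11 J
Per mole: 3.1830e-11 J × 6.022e23 mol⁻¹ = 1.9168e+13 J/mol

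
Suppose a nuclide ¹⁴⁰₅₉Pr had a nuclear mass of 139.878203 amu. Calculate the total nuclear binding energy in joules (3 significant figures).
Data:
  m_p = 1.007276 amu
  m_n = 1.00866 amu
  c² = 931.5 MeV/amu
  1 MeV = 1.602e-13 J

With 59 protons and 81 neutrons (A = 140):
Mass of separated nucleons = 59(1.007276) + 81(1.00866) = 59.429284 + 81.70146 = 141.130744 amu
The mass defect is 141.130744 − 139.878203 = 1.252541 amu.
E_B = 1.252541 × 931.5 = 1166.74 MeV
In joules: 1166.74 MeV × 1.602e-13 J/MeV = 1.8691e-10 J

1.87e-10 J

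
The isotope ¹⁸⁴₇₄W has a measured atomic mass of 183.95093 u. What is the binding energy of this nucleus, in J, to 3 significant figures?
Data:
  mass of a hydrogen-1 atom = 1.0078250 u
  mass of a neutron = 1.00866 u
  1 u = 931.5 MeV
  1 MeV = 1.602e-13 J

With 74 protons and 110 neutrons (A = 184):
Mass of separated nucleons = 74(1.0078250) + 110(1.00866) = 74.5790500 + 110.95260 = 185.5316500 u
The mass defect is 185.5316500 − 183.95093 = 1.5807200 u.
Converting to energy: 1.5807200 u × 931.5 MeV/u = 1472.44 MeV
In joules: 1472.44 MeV × 1.602e-13 J/MeV = 2.3588e-10 J

2.36e-10 J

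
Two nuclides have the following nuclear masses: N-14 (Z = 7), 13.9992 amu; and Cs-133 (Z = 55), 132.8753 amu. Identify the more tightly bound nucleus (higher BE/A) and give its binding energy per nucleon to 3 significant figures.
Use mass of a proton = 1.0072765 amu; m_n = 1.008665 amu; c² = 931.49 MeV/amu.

Cs-133; 8.41 MeV/nucleon

N-14: Σm = 7(1.0072765) + 7(1.008665) = 14.1115905 amu; Δm = 0.1123905 amu; E_B = 104.69 MeV; E_B/A = 7.478 MeV
Cs-133: Σm = 55(1.0072765) + 78(1.008665) = 134.0760775 amu; Δm = 1.2007775 amu; E_B = 1118.5 MeV; E_B/A = 8.410 MeV
Cs-133 has the higher binding energy per nucleon, so it is the more tightly bound nucleus.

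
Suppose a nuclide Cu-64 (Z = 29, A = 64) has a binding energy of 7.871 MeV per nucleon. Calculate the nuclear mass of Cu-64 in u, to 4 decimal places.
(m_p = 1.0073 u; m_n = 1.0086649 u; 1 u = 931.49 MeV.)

Total binding energy = 64 × 7.871 = 503.744 MeV
Mass defect = 503.744 MeV / (931.49 MeV/u) = 0.540794 u
Constituent mass = 29(1.0073) + 35(1.0086649) = 64.5149715 u
Nuclear mass = 64.5149715 − 0.540794 = 63.9741775 u ≈ 63.9742 u (to 4 decimal places)

63.9742 u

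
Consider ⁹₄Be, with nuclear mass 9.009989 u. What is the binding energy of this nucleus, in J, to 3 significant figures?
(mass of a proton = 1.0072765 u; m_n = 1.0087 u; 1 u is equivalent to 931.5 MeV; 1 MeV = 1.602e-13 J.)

Mass of separated nucleons = 4(1.0072765) + 5(1.0087) = 4.0291060 + 5.0435 = 9.0726060 u
The mass defect is 9.0726060 − 9.009989 = 0.0626170 u.
E_B = 0.0626170 × 931.5 = 58.3277 MeV
In joules: 58.3277 MeV × 1.602e-13 J/MeV = 9.3441e-12 J

9.34e-12 J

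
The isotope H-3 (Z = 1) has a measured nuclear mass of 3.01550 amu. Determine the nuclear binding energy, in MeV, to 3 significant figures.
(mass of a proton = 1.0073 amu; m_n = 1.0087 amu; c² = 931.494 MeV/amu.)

The nucleus contains 1 protons and 3 − 1 = 2 neutrons.
Σm = 1·m_p + 2·m_n = 1.0073 + 2.0174 = 3.0247 amu
Mass defect Δm = 3.0247 − 3.01550 = 0.00920 amu
E_B = 0.00920 × 931.494 = 8.56974 MeV

8.57 MeV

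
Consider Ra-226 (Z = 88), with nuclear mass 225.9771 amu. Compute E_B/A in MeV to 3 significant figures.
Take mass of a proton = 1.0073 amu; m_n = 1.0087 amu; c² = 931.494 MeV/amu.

7.69 MeV/nucleon

With 88 protons and 138 neutrons (A = 226):
Total constituent mass: 88 × 1.0073 + 138 × 1.0087 = 227.8430 amu
Mass defect Δm = 227.8430 − 225.9771 = 1.8659 amu
E_B = 1.8659 × 931.494 = 1738.07 MeV
BE/A = 1738.07 MeV / 226 = 7.691 MeV/nucleon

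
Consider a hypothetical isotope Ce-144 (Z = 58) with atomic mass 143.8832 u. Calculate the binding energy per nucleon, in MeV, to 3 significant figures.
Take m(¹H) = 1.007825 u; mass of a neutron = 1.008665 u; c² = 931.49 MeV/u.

The nucleus contains 58 protons and 144 − 58 = 86 neutrons.
Mass of separated nucleons = 58(1.007825) + 86(1.008665) = 58.453850 + 86.745190 = 145.199040 u
Mass defect Δm = 145.199040 − 143.8832 = 1.315840 u
Converting to energy: 1.315840 u × 931.49 MeV/u = 1225.69 MeV
Dividing by A = 144 gives 8.512 MeV per nucleon.

8.51 MeV/nucleon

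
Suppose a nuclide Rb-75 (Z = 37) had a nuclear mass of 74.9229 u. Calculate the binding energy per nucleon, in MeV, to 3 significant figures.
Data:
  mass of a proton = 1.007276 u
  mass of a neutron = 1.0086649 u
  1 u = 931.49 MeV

8.39 MeV/nucleon

With 37 protons and 38 neutrons (A = 75):
Mass of separated nucleons = 37(1.007276) + 38(1.0086649) = 37.269212 + 38.3292662 = 75.5984782 u
The mass defect is 75.5984782 − 74.9229 = 0.6755782 u.
Binding energy = Δm·c² = 0.6755782 × 931.49 MeV/u = 629.294 MeV
BE/A = 629.294 MeV / 75 = 8.391 MeV/nucleon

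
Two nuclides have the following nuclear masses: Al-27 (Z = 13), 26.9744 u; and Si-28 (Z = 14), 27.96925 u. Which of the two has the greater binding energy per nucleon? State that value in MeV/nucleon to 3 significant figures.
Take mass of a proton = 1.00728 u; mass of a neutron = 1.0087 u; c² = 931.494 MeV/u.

Al-27: Σm = 13(1.00728) + 14(1.0087) = 27.21644 u; Δm = 0.24204 u; E_B = 225.46 MeV; E_B/A = 8.350 MeV
Si-28: Σm = 14(1.00728) + 14(1.0087) = 28.22372 u; Δm = 0.25447 u; E_B = 237.04 MeV; E_B/A = 8.466 MeV
Si-28 has the higher binding energy per nucleon, so it is the more tightly bound nucleus.

Si-28; 8.47 MeV/nucleon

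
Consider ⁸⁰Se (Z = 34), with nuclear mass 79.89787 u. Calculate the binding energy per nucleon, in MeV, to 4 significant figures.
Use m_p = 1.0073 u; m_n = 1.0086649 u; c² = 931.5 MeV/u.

8.720 MeV/nucleon

Mass of separated nucleons = 34(1.0073) + 46(1.0086649) = 34.2482 + 46.3985854 = 80.6467854 u
Mass defect Δm = 80.6467854 − 79.89787 = 0.7489154 u
E_B = 0.7489154 × 931.5 = 697.615 MeV
Per nucleon: 697.615 / 80 = 8.720 MeV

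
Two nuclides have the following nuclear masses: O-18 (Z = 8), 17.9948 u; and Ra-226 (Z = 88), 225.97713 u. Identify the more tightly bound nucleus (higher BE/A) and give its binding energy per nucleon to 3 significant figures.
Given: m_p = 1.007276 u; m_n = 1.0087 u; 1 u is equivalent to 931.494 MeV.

O-18: Σm = 8(1.007276) + 10(1.0087) = 18.145208 u; Δm = 0.150408 u; E_B = 140.104 MeV; E_B/A = 7.784 MeV
Ra-226: Σm = 88(1.007276) + 138(1.0087) = 227.840888 u; Δm = 1.863758 u; E_B = 1736.1 MeV; E_B/A = 7.682 MeV
O-18 has the higher binding energy per nucleon, so it is the more tightly bound nucleus.

O-18; 7.78 MeV/nucleon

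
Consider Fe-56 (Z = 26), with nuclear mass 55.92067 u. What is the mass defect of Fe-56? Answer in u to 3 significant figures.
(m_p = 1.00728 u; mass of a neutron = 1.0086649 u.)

0.529 u

With 26 protons and 30 neutrons (A = 56):
Total constituent mass: 26 × 1.00728 + 30 × 1.0086649 = 56.4492270 u
Δm = 56.4492270 − 55.92067 = 0.5285570 u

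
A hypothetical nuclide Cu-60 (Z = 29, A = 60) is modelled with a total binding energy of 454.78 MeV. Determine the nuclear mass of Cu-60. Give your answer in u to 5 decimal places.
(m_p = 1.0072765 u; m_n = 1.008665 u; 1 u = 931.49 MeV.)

Mass defect = 454.78 MeV / (931.49 MeV/u) = 0.48822854 u
Constituent mass = 29(1.0072765) + 31(1.008665) = 60.4796335 u
Nuclear mass = 60.4796335 − 0.48822854 = 59.99140496 u ≈ 59.99140 u (to 5 decimal places)

59.99140 u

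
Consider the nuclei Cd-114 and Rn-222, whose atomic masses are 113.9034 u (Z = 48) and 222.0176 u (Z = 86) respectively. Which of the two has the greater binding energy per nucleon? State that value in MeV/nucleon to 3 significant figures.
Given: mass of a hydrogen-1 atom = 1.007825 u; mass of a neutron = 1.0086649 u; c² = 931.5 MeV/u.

Cd-114: Σm = 48(1.007825) + 66(1.0086649) = 114.9474834 u; Δm = 1.0440834 u; E_B = 972.56 MeV; E_B/A = 8.531 MeV
Rn-222: Σm = 86(1.007825) + 136(1.0086649) = 223.8513764 u; Δm = 1.8337764 u; E_B = 1708.16 MeV; E_B/A = 7.694 MeV
Cd-114 has the higher binding energy per nucleon, so it is the more tightly bound nucleus.

Cd-114; 8.53 MeV/nucleon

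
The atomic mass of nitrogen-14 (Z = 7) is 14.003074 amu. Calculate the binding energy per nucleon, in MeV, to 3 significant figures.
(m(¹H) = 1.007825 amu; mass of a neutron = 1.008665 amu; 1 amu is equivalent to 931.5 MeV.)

7.48 MeV/nucleon

Σm = 7·m(¹H) + 7·m_n = 7.054775 + 7.060655 = 14.115430 amu
The mass defect is 14.115430 − 14.003074 = 0.112356 amu.
Binding energy = Δm·c² = 0.112356 × 931.5 MeV/amu = 104.660 MeV
BE/A = 104.660 MeV / 14 = 7.476 MeV/nucleon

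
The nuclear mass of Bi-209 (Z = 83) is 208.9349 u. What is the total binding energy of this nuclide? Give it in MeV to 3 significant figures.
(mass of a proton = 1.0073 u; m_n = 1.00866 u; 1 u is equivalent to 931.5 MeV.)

1640 MeV

The nucleus contains 83 protons and 209 − 83 = 126 neutrons.
Σm = 83·m_p + 126·m_n = 83.6059 + 127.09116 = 210.69706 u
The mass defect is 210.69706 − 208.9349 = 1.76216 u.
E_B = 1.76216 × 931.5 = 1641.45 MeV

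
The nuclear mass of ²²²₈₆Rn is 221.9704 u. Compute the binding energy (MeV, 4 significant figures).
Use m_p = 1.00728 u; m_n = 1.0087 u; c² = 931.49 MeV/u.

1713 MeV

With 86 protons and 136 neutrons (A = 222):
Mass of separated nucleons = 86(1.00728) + 136(1.0087) = 86.62608 + 137.1832 = 223.80928 u
Δm = 223.80928 − 221.9704 = 1.83888 u
Binding energy = Δm·c² = 1.83888 × 931.49 MeV/u = 1712.90 MeV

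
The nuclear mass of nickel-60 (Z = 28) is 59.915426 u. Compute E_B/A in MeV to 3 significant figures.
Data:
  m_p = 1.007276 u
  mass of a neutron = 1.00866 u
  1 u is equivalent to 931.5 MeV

The nucleus contains 28 protons and 60 − 28 = 32 neutrons.
Total constituent mass: 28 × 1.007276 + 32 × 1.00866 = 60.480848 u
The mass defect is 60.480848 − 59.915426 = 0.565422 u.
E_B = 0.565422 × 931.5 = 526.691 MeV
Dividing by A = 60 gives 8.778 MeV per nucleon.

8.78 MeV/nucleon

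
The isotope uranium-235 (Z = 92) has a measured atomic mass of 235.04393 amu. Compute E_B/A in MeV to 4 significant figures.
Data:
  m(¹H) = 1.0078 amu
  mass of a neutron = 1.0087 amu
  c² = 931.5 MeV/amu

Σm = 92·m(¹H) + 143·m_n = 92.7176 + 144.2441 = 236.9617 amu
The mass defect is 236.9617 − 235.04393 = 1.91777 amu.
Binding energy = Δm·c² = 1.91777 × 931.5 MeV/amu = 1786.40 MeV
Per nucleon: 1786.40 / 235 = 7.602 MeV

7.602 MeV/nucleon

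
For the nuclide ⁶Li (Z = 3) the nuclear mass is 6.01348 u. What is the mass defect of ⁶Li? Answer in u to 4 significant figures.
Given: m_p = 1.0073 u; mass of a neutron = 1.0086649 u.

0.03441 u

Z = 3, so N = A − Z = 6 − 3 = 3.
Total constituent mass: 3 × 1.0073 + 3 × 1.0086649 = 6.0478947 u
Δm = 6.0478947 − 6.01348 = 0.0344147 u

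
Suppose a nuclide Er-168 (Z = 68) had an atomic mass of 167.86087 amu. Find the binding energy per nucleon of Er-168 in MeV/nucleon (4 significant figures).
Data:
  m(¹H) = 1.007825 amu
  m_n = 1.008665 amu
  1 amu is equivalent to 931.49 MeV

Mass of separated nucleons = 68(1.007825) + 100(1.008665) = 68.532100 + 100.866500 = 169.398600 amu
The mass defect is 169.398600 − 167.86087 = 1.537730 amu.
Converting to energy: 1.537730 amu × 931.49 MeV/amu = 1432.38 MeV
Dividing by A = 168 gives 8.526 MeV per nucleon.

8.526 MeV/nucleon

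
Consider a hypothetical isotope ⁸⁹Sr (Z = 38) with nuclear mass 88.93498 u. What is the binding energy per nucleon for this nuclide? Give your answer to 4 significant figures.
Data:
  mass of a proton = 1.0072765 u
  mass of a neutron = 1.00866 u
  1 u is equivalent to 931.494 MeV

8.197 MeV/nucleon

With 38 protons and 51 neutrons (A = 89):
Mass of separated nucleons = 38(1.0072765) + 51(1.00866) = 38.2765070 + 51.44166 = 89.7181670 u
Δm = 89.7181670 − 88.93498 = 0.7831870 u
Converting to energy: 0.7831870 u × 931.494 MeV/u = 729.534 MeV
BE/A = 729.534 MeV / 89 = 8.197 MeV/nucleon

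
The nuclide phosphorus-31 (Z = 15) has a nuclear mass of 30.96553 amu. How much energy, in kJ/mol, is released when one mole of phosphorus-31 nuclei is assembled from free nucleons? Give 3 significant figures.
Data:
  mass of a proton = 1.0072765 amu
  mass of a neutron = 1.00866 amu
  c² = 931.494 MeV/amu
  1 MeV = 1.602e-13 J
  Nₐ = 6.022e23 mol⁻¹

2.54e+10 kJ/mol

With 15 protons and 16 neutrons (A = 31):
Mass of separated nucleons = 15(1.0072765) + 16(1.00866) = 15.1091475 + 16.13856 = 31.2477075 amu
Δm = 31.2477075 − 30.96553 = 0.2821775 amu
Converting to energy: 0.2821775 amu × 931.494 MeV/amu = 262.847 MeV
Per nucleus in joules: 262.847 MeV × 1.602e-13 J/MeV = 4.2108e-11 J
Per mole: 4.2108e-11 J × 6.022e23 mol⁻¹ = 2.5357e+13 J/mol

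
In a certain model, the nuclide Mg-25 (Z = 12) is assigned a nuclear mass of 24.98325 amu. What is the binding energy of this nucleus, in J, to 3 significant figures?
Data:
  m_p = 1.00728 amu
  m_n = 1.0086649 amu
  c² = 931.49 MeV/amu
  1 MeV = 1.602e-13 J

With 12 protons and 13 neutrons (A = 25):
Σm = 12·m_p + 13·m_n = 12.08736 + 13.1126437 = 25.2000037 amu
Δm = 25.2000037 − 24.98325 = 0.2167537 amu
Converting to energy: 0.2167537 amu × 931.49 MeV/amu = 201.904 MeV
In joules: 201.904 MeV × 1.602e-13 J/MeV = 3.2345e-11 J

3.23e-11 J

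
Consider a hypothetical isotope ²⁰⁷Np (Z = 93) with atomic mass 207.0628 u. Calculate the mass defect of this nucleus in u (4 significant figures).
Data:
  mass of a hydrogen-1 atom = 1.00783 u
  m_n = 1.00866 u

Total constituent mass: 93 × 1.00783 + 114 × 1.00866 = 208.71543 u
Δm = 208.71543 − 207.0628 = 1.65263 u

1.653 u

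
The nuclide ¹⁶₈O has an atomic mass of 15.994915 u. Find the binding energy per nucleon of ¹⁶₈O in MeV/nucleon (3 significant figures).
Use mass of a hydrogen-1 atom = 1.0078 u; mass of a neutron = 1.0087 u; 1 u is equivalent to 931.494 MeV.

With 8 protons and 8 neutrons (A = 16):
Σm = 8·m(¹H) + 8·m_n = 8.0624 + 8.0696 = 16.1320 u
Δm = 16.1320 − 15.994915 = 0.137085 u
Converting to energy: 0.137085 u × 931.494 MeV/u = 127.694 MeV
Dividing by A = 16 gives 7.981 MeV per nucleon.

7.98 MeV/nucleon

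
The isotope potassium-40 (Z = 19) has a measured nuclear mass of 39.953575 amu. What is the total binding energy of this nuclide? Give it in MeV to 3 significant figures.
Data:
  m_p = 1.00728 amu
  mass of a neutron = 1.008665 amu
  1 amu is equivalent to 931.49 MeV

342 MeV

With 19 protons and 21 neutrons (A = 40):
Total constituent mass: 19 × 1.00728 + 21 × 1.008665 = 40.320285 amu
Mass defect Δm = 40.320285 − 39.953575 = 0.366710 amu
Converting to energy: 0.366710 amu × 931.49 MeV/amu = 341.587 MeV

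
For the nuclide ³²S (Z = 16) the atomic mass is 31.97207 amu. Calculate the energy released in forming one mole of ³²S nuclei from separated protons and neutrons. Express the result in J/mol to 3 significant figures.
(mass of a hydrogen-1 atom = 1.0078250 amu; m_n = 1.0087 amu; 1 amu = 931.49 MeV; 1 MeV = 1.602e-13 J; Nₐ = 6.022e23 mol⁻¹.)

The nucleus contains 16 protons and 32 − 16 = 16 neutrons.
Total constituent mass: 16 × 1.0078250 + 16 × 1.0087 = 32.2644000 amu
Δm = 32.2644000 − 31.97207 = 0.2923300 amu
E_B = 0.2923300 × 931.49 = 272.302 MeV
Per nucleus in joules: 272.302 MeV × 1.602e-13 J/MeV = 4.3623e-11 J
Per mole: 4.3623e-11 J × 6.022e23 mol⁻¹ = 2.6270e+13 J/mol

2.63e+13 J/mol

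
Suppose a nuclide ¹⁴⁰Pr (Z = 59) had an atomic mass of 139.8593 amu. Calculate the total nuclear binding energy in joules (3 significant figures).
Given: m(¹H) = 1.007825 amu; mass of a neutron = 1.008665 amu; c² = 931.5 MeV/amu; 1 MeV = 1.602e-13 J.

1.95e-10 J

Total constituent mass: 59 × 1.007825 + 81 × 1.008665 = 141.163540 amu
Mass defect Δm = 141.163540 − 139.8593 = 1.304240 amu
Binding energy = Δm·c² = 1.304240 × 931.5 MeV/amu = 1214.90 MeV
In joules: 1214.90 MeV × 1.602e-13 J/MeV = 1.9463e-10 J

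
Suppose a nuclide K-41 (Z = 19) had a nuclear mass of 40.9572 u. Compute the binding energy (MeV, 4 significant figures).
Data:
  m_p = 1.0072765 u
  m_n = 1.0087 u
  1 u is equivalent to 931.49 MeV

With 19 protons and 22 neutrons (A = 41):
Σm = 19·m_p + 22·m_n = 19.1382535 + 22.1914 = 41.3296535 u
Δm = 41.3296535 − 40.9572 = 0.3724535 u
E_B = 0.3724535 × 931.49 = 346.937 MeV

346.9 MeV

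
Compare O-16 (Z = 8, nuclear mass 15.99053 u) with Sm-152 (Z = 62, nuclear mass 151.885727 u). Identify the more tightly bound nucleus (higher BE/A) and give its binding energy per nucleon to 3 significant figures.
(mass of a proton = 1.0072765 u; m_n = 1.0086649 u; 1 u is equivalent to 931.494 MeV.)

Sm-152; 8.24 MeV/nucleon

O-16: Σm = 8(1.0072765) + 8(1.0086649) = 16.1275312 u; Δm = 0.1370012 u; E_B = 127.62 MeV; E_B/A = 7.976 MeV
Sm-152: Σm = 62(1.0072765) + 90(1.0086649) = 153.2309840 u; Δm = 1.3452570 u; E_B = 1253.1 MeV; E_B/A = 8.244 MeV
Sm-152 has the higher binding energy per nucleon, so it is the more tightly bound nucleus.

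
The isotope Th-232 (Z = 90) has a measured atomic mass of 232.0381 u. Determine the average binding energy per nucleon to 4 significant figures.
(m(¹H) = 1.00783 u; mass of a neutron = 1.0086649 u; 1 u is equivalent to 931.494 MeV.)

7.617 MeV/nucleon

With 90 protons and 142 neutrons (A = 232):
Σm = 90·m(¹H) + 142·m_n = 90.70470 + 143.2304158 = 233.9351158 u
The mass defect is 233.9351158 − 232.0381 = 1.8970158 u.
Binding energy = Δm·c² = 1.8970158 × 931.494 MeV/u = 1767.06 MeV
BE/A = 1767.06 MeV / 232 = 7.617 MeV/nucleon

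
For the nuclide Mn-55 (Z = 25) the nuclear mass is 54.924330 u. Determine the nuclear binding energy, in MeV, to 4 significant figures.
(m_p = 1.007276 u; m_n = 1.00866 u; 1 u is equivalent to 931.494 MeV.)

481.9 MeV

Σm = 25·m_p + 30·m_n = 25.181900 + 30.25980 = 55.441700 u
Mass defect Δm = 55.441700 − 54.924330 = 0.517370 u
Binding energy = Δm·c² = 0.517370 × 931.494 MeV/u = 481.927 MeV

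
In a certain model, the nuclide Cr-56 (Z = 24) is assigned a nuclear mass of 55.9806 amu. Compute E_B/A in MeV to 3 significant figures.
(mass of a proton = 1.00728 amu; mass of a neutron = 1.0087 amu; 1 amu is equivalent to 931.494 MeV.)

Z = 24, so N = A − Z = 56 − 24 = 32.
Σm = 24·m_p + 32·m_n = 24.17472 + 32.2784 = 56.45312 amu
The mass defect is 56.45312 − 55.9806 = 0.47252 amu.
Binding energy = Δm·c² = 0.47252 × 931.494 MeV/amu = 440.150 MeV
Per nucleon: 440.150 / 56 = 7.860 MeV

7.86 MeV/nucleon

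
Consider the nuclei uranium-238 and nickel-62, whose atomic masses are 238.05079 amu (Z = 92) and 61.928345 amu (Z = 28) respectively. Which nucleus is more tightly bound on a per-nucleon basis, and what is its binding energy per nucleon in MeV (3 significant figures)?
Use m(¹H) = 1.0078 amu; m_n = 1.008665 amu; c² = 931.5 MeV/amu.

uranium-238: Σm = 92(1.0078) + 146(1.008665) = 239.982690 amu; Δm = 1.931900 amu; E_B = 1799.6 MeV; E_B/A = 7.561 MeV
nickel-62: Σm = 28(1.0078) + 34(1.008665) = 62.513010 amu; Δm = 0.584665 amu; E_B = 544.62 MeV; E_B/A = 8.784 MeV
nickel-62 has the higher binding energy per nucleon, so it is the more tightly bound nucleus.

nickel-62; 8.78 MeV/nucleon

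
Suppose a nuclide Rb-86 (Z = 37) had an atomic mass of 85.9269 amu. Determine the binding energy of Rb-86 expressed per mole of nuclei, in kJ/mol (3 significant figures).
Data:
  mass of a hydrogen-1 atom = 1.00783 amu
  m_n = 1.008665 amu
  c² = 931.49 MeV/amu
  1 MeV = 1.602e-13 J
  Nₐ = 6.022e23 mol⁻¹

Mass of separated nucleons = 37(1.00783) + 49(1.008665) = 37.28971 + 49.424585 = 86.714295 amu
Mass defect Δm = 86.714295 − 85.9269 = 0.787395 amu
Converting to energy: 0.787395 amu × 931.49 MeV/amu = 733.451 MeV
Per nucleus in joules: 733.451 MeV × 1.602e-13 J/MeV = 1.1750e-10 J
Per mole: 1.1750e-10 J × 6.022e23 mol⁻¹ = 7.0759e+13 J/mol

7.08e+10 kJ/mol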